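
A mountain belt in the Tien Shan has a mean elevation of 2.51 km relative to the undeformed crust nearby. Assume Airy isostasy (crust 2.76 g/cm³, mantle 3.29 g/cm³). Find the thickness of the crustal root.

In Airy isostatic equilibrium: the weight of the topography is balanced by the buoyancy of the root, ρ_c h = (ρ_m − ρ_c) r.
r = h · ρ_c / (ρ_m − ρ_c) = 2.51 km × 2.76 / (3.29 − 2.76) = 13.1 km.

13.1 km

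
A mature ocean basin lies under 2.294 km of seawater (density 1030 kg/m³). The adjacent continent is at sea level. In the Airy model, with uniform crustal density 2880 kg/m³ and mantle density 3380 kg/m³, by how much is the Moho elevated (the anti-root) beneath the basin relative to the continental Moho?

8.49 km

In Airy isostatic equilibrium: replacing crust with seawater at the top is compensated by replacing crust with mantle at the base: d (ρ_c − ρ_w) = a (ρ_m − ρ_c).
a = d (ρ_c − ρ_w)/(ρ_m − ρ_c) = 2.294 km × 1850/500 = 8.49 km.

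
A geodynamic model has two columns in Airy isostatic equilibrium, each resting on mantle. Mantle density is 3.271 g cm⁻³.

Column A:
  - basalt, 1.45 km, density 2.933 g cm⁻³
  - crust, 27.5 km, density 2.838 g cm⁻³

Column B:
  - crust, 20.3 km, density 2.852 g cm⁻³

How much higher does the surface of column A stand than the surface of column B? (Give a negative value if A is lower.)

1.19 km

For any compensation level in the mantle, the mantle terms cancel and isostasy reduces to e = (Σt_A − Σt_B) − (Σ(ρt)_A − Σ(ρt)_B) / ρ_m.
Σt_A = 28.95 km; Σt_B = 20.3 km; Σ(ρt)_A = 82.29785; Σ(ρt)_B = 57.8956 (in km·g cm⁻³).
e = (28.95 − 20.3) − (82.29785 − 57.8956) / 3.271 = 1.19 km.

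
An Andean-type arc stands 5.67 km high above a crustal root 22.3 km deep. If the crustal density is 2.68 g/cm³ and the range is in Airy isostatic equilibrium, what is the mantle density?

3.36 g/cm³

Airy balance: ρ_c h = (ρ_m − ρ_c) r → ρ_m = ρ_c (1 + h/r).
ρ_m = 2.68 × (1 + 5.67 km/22.3 km) = 3.36 g/cm³.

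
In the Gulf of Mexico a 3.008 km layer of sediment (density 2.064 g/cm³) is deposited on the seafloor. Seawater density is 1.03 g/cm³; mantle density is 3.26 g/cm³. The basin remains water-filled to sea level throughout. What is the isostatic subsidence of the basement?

1.39 km

Submarine loading: the sediment displaces seawater, and the subsidence is in turn flooded, so s (ρ_m − ρ_w) = t (ρ_sed − ρ_w).
s = 3.008 km × (2.064 − 1.03) / (3.26 − 1.03) = 1.39 km.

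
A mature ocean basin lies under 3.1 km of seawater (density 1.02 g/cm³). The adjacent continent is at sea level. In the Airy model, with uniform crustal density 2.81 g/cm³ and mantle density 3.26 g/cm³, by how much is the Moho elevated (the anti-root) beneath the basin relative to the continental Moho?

Isostatic balance requires: replacing crust with seawater at the top is compensated by replacing crust with mantle at the base: d (ρ_c − ρ_w) = a (ρ_m − ρ_c).
a = d (ρ_c − ρ_w)/(ρ_m − ρ_c) = 3.1 km × 1.79/0.45 = 12.3 km.

12.3 km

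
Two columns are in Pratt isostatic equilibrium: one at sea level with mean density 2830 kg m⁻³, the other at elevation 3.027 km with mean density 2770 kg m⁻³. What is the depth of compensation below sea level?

ρ_ref D = ρ (D + h) → D (ρ_ref − ρ) = ρ h.
D = ρ h/(ρ_ref − ρ) = 2770 × 3.027 km/(2830 − 2770) = 140 km.

140 km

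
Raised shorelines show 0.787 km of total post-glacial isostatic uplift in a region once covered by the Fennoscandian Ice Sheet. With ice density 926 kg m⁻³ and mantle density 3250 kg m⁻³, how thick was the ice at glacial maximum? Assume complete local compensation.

u = t ρ_ice/ρ_m → t = u ρ_m/ρ_ice = 0.787 km × 3250/926 = 2.76 km.

2.76 km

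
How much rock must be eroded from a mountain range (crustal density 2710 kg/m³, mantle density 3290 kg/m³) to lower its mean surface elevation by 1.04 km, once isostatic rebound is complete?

Net drop Δ = e − u = e − e ρ_c/ρ_m = e (ρ_m − ρ_c)/ρ_m.
e = Δ ρ_m/(ρ_m − ρ_c) = 1.04 km × 3290/580 = 5.9 km.

5.9 km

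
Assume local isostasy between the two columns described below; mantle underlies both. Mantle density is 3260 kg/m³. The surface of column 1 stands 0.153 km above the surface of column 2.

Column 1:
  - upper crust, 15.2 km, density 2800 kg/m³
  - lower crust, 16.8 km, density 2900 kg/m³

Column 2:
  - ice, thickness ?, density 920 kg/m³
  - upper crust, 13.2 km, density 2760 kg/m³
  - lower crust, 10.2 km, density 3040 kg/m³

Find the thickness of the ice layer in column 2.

1.58 km

Take the compensation level at the base of the deeper column (depth z_c below the surface of column 1) and equate Σ ρ_i t_i down to z_c; mantle fills any gap and the z_c terms cancel.
Column 1: 15.2×2800 + 16.8×2900 + (z_c − 32)×3260
Column 2: 0.153×0 + x×920 + 13.2×2760 + 10.2×3040 + (z_c − 0.153 − 23.4 − x)×3260
The z_c×3260 term appears on both sides and cancels. Collect the known terms of each column as K = Σ(ρt)_known − 3260 × (depth of known layers): K_1 = 91280 − 3260×32 = −13040; K_2 = 67440 − 3260×(0.153 + 23.4) = −9342.78.
Balance: K_1 = K_2 − x×(3260 − 920), so x = (K_2 − K_1)/(3260 − 920) = 3697.22/2340 = 1.58 km.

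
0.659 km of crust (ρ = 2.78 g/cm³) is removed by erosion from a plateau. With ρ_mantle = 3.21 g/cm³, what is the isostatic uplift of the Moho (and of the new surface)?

Unloading: uplift u = e ρ_c/ρ_m = 0.659 km × 2.78/3.21 = 0.571 km.

0.571 km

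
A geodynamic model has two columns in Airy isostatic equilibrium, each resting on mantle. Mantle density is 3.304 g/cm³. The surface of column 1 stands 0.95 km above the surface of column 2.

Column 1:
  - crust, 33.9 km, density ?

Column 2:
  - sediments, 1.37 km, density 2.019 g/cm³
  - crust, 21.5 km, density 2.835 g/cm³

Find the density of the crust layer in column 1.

Take the compensation level at the base of the deeper column (depth z_c below the surface of column 1) and equate Σ ρ_i t_i down to z_c; mantle fills any gap and the z_c terms cancel.
Column 1: 33.9×ρ + (z_c − 33.9)×3.304
Column 2: 0.95×0 + 1.37×2.019 + 21.5×2.835 + (z_c − 0.95 − 22.87)×3.304
The z_c×3.304 term appears on both sides and cancels. Collect the known terms of each column as K = Σ(ρt)_known − 3.304 × (depth of known layers): K_1 = 0 − 3.304×33.9 = −112.0056; K_2 = 63.71853 − 3.304×(0.95 + 22.87) = −14.98275.
Balance: K_1 + 33.9×ρ = K_2, so ρ = (K_2 − K_1)/33.9 = 97.0228/33.9 = 2.86 g/cm³.

2.86 g/cm³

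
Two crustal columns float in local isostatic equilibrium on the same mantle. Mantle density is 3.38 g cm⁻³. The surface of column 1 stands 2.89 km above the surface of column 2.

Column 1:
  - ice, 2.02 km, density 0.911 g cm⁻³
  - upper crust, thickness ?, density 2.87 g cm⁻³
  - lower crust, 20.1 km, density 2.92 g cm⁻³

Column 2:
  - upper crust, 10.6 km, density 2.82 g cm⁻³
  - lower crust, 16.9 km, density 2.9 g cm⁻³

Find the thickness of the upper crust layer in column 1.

Take the compensation level at the base of the deeper column (depth z_c below the surface of column 1) and equate Σ ρ_i t_i down to z_c; mantle fills any gap and the z_c terms cancel.
Column 1: 2.02×0.911 + x×2.87 + 20.1×2.92 + (z_c − 22.12 − x)×3.38
Column 2: 2.89×0 + 10.6×2.82 + 16.9×2.9 + (z_c − 2.89 − 27.5)×3.38
The z_c×3.38 term appears on both sides and cancels. Collect the known terms of each column as K = Σ(ρt)_known − 3.38 × (depth of known layers): K_1 = 60.53222 − 3.38×22.12 = −14.23338; K_2 = 78.902 − 3.38×(2.89 + 27.5) = −23.8162.
Balance: K_1 − x×(3.38 − 2.87) = K_2, so x = (K_1 − K_2)/(3.38 − 2.87) = 9.58282/0.51 = 18.8 km.

18.8 km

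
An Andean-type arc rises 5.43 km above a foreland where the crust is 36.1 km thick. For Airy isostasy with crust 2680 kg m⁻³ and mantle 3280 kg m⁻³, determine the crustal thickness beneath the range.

65.8 km

Root depth r = h ρ_c / (ρ_m − ρ_c) = 5.43 km × 2680 / 600 = 24.25 km.
Total thickness = T + h + r = 36.1 km + 5.43 km + 24.25 km = 65.8 km.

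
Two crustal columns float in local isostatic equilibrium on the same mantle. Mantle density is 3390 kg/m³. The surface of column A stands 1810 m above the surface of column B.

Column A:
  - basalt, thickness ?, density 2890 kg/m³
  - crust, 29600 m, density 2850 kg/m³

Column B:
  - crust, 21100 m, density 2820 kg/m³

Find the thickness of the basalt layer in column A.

Take the compensation level at the base of the deeper column (depth z_c below the surface of column A) and equate Σ ρ_i t_i down to z_c; mantle fills any gap and the z_c terms cancel.
Column A: x×2890 + 29600×2850 + (z_c − 29600 − x)×3390
Column B: 1810×0 + 21100×2820 + (z_c − 1810 − 21100)×3390
The z_c×3390 term appears on both sides and cancels. Collect the known terms of each column as K = Σ(ρt)_known − 3390 × (depth of known layers): K_A = 84360000 − 3390×29600 = −15984000; K_B = 59502000 − 3390×(1810 + 21100) = −18162900.
Balance: K_A − x×(3390 − 2890) = K_B, so x = (K_A − K_B)/(3390 − 2890) = 2178900/500 = 4360 m.

4360 m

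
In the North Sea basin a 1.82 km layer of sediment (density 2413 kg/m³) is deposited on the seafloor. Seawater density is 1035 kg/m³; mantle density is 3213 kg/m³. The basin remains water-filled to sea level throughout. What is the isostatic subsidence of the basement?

Submarine loading: the sediment displaces seawater, and the subsidence is in turn flooded, so s (ρ_m − ρ_w) = t (ρ_sed − ρ_w).
s = 1.82 km × (2413 − 1035) / (3213 − 1035) = 1.15 km.

1.15 km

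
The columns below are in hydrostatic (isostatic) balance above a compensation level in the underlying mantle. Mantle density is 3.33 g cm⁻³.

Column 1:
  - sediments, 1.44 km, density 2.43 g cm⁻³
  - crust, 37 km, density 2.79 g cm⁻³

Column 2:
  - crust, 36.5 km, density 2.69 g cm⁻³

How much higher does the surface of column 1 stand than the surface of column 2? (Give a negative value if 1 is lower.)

For any compensation level in the mantle, the mantle terms cancel and isostasy reduces to e = (Σt_1 − Σt_2) − (Σ(ρt)_1 − Σ(ρt)_2) / ρ_m.
Σt_1 = 38.44 km; Σt_2 = 36.5 km; Σ(ρt)_1 = 106.7292; Σ(ρt)_2 = 98.185 (in km·g cm⁻³).
e = (38.44 − 36.5) − (106.7292 − 98.185) / 3.33 = −0.626 km.

−0.626 km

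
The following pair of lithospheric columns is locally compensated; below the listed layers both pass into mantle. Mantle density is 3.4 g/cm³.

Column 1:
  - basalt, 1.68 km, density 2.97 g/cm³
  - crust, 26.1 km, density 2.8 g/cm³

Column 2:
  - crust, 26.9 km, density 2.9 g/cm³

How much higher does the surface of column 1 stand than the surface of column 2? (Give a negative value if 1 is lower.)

For any compensation level in the mantle, the mantle terms cancel and isostasy reduces to e = (Σt_1 − Σt_2) − (Σ(ρt)_1 − Σ(ρt)_2) / ρ_m.
Σt_1 = 27.78 km; Σt_2 = 26.9 km; Σ(ρt)_1 = 78.0696; Σ(ρt)_2 = 78.01 (in km·g/cm³).
e = (27.78 − 26.9) − (78.0696 − 78.01) / 3.4 = 0.862 km.

0.862 km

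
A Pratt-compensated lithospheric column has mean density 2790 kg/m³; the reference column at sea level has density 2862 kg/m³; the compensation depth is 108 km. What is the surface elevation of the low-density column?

ρ_ref D = ρ (D + h) → h = D (ρ_ref − ρ)/ρ.
h = 108 km × (2862 − 2790)/2790 = 2.79 km.

2.79 km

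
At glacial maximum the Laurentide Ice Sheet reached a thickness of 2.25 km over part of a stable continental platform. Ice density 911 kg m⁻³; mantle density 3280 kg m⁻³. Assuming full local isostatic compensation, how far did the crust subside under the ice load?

For local isostatic compensation: the ice load ρ_ice t is balanced by mantle displaced below, ρ_m s.
s = t ρ_ice / ρ_m = 2.25 km × 911/3280 = 0.625 km.

0.625 km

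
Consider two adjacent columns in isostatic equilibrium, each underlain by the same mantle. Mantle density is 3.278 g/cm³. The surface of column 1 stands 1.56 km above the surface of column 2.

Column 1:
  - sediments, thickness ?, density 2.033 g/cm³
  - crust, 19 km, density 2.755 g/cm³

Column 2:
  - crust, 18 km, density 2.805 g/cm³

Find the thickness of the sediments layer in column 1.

Take the compensation level at the base of the deeper column (depth z_c below the surface of column 1) and equate Σ ρ_i t_i down to z_c; mantle fills any gap and the z_c terms cancel.
Column 1: x×2.033 + 19×2.755 + (z_c − 19 − x)×3.278
Column 2: 1.56×0 + 18×2.805 + (z_c − 1.56 − 18)×3.278
The z_c×3.278 term appears on both sides and cancels. Collect the known terms of each column as K = Σ(ρt)_known − 3.278 × (depth of known layers): K_1 = 52.345 − 3.278×19 = −9.937; K_2 = 50.49 − 3.278×(1.56 + 18) = −13.62768.
Balance: K_1 − x×(3.278 − 2.033) = K_2, so x = (K_1 − K_2)/(3.278 − 2.033) = 3.69068/1.245 = 2.96 km.

2.96 km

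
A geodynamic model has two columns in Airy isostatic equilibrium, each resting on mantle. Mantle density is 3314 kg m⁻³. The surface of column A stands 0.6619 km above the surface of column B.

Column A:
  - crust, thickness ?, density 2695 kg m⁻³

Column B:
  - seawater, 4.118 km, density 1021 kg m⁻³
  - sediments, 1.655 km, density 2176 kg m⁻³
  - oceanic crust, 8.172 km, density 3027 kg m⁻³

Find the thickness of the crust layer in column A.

Take the compensation level at the base of the deeper column (depth z_c below the surface of column A) and equate Σ ρ_i t_i down to z_c; mantle fills any gap and the z_c terms cancel.
Column A: x×2695 + (z_c − 0 − x)×3314
Column B: 0.6619×0 + 4.118×1021 + 1.655×2176 + 8.172×3027 + (z_c − 0.6619 − 13.945)×3314
The z_c×3314 term appears on both sides and cancels. Collect the known terms of each column as K = Σ(ρt)_known − 3314 × (depth of known layers): K_A = 0 − 3314×0 = 0; K_B = 32542.402 − 3314×(0.6619 + 13.945) = −15864.8646.
Balance: K_A − x×(3314 − 2695) = K_B, so x = (K_A − K_B)/(3314 − 2695) = 15864.9/619 = 25.6 km.

25.6 km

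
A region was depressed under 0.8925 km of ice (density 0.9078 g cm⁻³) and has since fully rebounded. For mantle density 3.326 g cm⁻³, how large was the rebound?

Removing the load lets mantle flow back in; uplift u satisfies ρ_ice t = ρ_m u.
u = t ρ_ice/ρ_m = 0.8925 km × 0.9078/3.326 = 0.244 km.

0.244 km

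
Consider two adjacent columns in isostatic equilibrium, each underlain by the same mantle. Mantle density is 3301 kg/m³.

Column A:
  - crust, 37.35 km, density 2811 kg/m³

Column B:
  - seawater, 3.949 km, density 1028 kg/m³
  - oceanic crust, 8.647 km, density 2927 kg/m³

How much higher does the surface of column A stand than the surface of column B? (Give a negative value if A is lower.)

1.85 km

For any compensation level in the mantle, the mantle terms cancel and isostasy reduces to e = (Σt_A − Σt_B) − (Σ(ρt)_A − Σ(ρt)_B) / ρ_m.
Σt_A = 37.35 km; Σt_B = 12.596 km; Σ(ρt)_A = 104990.85; Σ(ρt)_B = 29369.341 (in km·kg/m³).
e = (37.35 − 12.596) − (104990.85 − 29369.341) / 3301 = 1.85 km.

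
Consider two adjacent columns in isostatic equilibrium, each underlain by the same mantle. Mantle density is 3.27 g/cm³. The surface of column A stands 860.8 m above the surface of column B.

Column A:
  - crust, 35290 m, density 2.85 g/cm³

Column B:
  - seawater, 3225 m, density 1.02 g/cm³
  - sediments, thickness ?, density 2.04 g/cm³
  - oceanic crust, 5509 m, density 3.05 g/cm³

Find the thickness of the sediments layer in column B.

2880 m

Take the compensation level at the base of the deeper column (depth z_c below the surface of column A) and equate Σ ρ_i t_i down to z_c; mantle fills any gap and the z_c terms cancel.
Column A: 35290×2.85 + (z_c − 35290)×3.27
Column B: 860.8×0 + 3225×1.02 + x×2.04 + 5509×3.05 + (z_c − 860.8 − 8734 − x)×3.27
The z_c×3.27 term appears on both sides and cancels. Collect the known terms of each column as K = Σ(ρt)_known − 3.27 × (depth of known layers): K_A = 100576.5 − 3.27×35290 = −14821.8; K_B = 20091.95 − 3.27×(860.8 + 8734) = −11283.046.
Balance: K_A = K_B − x×(3.27 − 2.04), so x = (K_B − K_A)/(3.27 − 2.04) = 3538.75/1.23 = 2880 m.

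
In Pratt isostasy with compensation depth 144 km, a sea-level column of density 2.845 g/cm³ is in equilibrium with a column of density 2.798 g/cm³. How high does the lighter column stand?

2.42 km

ρ_ref D = ρ (D + h) → h = D (ρ_ref − ρ)/ρ.
h = 144 km × (2.845 − 2.798)/2.798 = 2.42 km.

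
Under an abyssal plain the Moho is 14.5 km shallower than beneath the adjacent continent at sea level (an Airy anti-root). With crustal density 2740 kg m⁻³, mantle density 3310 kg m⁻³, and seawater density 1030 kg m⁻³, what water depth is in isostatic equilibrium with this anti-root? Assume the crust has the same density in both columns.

Replacing a thickness d of crust by seawater at the top must be balanced by replacing crust with mantle at the base: d (ρ_c − ρ_w) = a (ρ_m − ρ_c).
d = a (ρ_m − ρ_c)/(ρ_c − ρ_w) = 14.5 km × 570/1710 = 4.83 km.

4.83 km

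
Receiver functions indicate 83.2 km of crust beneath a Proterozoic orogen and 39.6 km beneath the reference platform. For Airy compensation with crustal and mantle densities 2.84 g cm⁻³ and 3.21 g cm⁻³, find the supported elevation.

5.03 km

Excess crust Δ = 83.2 km − 39.6 km = 43.6 km, split between elevation h and root r with h + r = Δ.
Airy balance ρ_c h = (ρ_m − ρ_c) r gives r = h ρ_c/(ρ_m − ρ_c), so h (1 + ρ_c/(ρ_m − ρ_c)) = Δ, i.e. h = Δ (ρ_m − ρ_c)/ρ_m.
h = 43.6 km × 0.37/3.21 = 5.03 km.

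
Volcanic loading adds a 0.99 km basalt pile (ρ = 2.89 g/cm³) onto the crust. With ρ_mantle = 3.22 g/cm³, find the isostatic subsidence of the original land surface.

Subaerial loading: s = t ρ_load / ρ_m.
s = 0.99 km × 2.89/3.22 = 0.889 km.

0.889 km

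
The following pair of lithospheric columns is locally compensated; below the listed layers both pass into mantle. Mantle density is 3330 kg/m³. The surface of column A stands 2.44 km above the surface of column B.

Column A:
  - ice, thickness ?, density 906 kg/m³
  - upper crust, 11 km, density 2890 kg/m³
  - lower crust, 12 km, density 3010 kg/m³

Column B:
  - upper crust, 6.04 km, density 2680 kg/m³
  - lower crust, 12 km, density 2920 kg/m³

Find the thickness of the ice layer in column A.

3.42 km

Take the compensation level at the base of the deeper column (depth z_c below the surface of column A) and equate Σ ρ_i t_i down to z_c; mantle fills any gap and the z_c terms cancel.
Column A: x×906 + 11×2890 + 12×3010 + (z_c − 23 − x)×3330
Column B: 2.44×0 + 6.04×2680 + 12×2920 + (z_c − 2.44 − 18.04)×3330
The z_c×3330 term appears on both sides and cancels. Collect the known terms of each column as K = Σ(ρt)_known − 3330 × (depth of known layers): K_A = 67910 − 3330×23 = −8680; K_B = 51227.2 − 3330×(2.44 + 18.04) = −16971.2.
Balance: K_A − x×(3330 − 906) = K_B, so x = (K_A − K_B)/(3330 − 906) = 8291.2/2424 = 3.42 km.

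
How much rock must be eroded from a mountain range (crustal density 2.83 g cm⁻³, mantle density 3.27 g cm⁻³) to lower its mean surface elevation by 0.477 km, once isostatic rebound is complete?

3.54 km

Net drop Δ = e − u = e − e ρ_c/ρ_m = e (ρ_m − ρ_c)/ρ_m.
e = Δ ρ_m/(ρ_m − ρ_c) = 0.477 km × 3.27/0.44 = 3.54 km.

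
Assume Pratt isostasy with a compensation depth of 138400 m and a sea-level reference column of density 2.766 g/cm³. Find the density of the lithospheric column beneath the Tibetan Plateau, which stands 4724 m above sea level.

Pratt balance: ρ_ref D = ρ (D + h).
ρ = ρ_ref D/(D + h) = 2.766 × 138400 m/(138400 m + 4724 m) = 2.67 g/cm³.

2.67 g/cm³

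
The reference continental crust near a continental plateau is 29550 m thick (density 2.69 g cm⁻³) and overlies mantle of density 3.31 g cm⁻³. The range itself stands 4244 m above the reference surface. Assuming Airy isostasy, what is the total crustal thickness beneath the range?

Root depth r = h ρ_c / (ρ_m − ρ_c) = 4244 m × 2.69 / 0.62 = 18410 m.
Total thickness = T + h + r = 29550 m + 4244 m + 18410 m = 52200 m.

52200 m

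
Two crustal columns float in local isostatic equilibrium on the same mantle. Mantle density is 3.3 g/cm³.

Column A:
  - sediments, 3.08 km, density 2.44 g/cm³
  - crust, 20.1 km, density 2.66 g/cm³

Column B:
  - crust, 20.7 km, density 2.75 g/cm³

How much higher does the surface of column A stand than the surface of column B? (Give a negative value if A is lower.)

1.25 km

For any compensation level in the mantle, the mantle terms cancel and isostasy reduces to e = (Σt_A − Σt_B) − (Σ(ρt)_A − Σ(ρt)_B) / ρ_m.
Σt_A = 23.18 km; Σt_B = 20.7 km; Σ(ρt)_A = 60.9812; Σ(ρt)_B = 56.925 (in km·g/cm³).
e = (23.18 − 20.7) − (60.9812 − 56.925) / 3.3 = 1.25 km.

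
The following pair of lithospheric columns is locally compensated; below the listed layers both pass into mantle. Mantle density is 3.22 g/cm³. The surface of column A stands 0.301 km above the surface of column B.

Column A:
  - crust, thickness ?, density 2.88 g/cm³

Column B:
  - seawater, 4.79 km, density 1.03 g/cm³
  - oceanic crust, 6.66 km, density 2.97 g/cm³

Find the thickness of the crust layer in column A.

Take the compensation level at the base of the deeper column (depth z_c below the surface of column A) and equate Σ ρ_i t_i down to z_c; mantle fills any gap and the z_c terms cancel.
Column A: x×2.88 + (z_c − 0 − x)×3.22
Column B: 0.301×0 + 4.79×1.03 + 6.66×2.97 + (z_c − 0.301 − 11.45)×3.22
The z_c×3.22 term appears on both sides and cancels. Collect the known terms of each column as K = Σ(ρt)_known − 3.22 × (depth of known layers): K_A = 0 − 3.22×0 = 0; K_B = 24.7139 − 3.22×(0.301 + 11.45) = −13.12432.
Balance: K_A − x×(3.22 − 2.88) = K_B, so x = (K_A − K_B)/(3.22 − 2.88) = 13.1243/0.34 = 38.6 km.

38.6 km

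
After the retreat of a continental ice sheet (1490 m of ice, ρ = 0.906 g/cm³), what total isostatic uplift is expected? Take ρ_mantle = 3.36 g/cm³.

Removing the load lets mantle flow back in; uplift u satisfies ρ_ice t = ρ_m u.
u = t ρ_ice/ρ_m = 1490 m × 0.906/3.36 = 402 m.

402 m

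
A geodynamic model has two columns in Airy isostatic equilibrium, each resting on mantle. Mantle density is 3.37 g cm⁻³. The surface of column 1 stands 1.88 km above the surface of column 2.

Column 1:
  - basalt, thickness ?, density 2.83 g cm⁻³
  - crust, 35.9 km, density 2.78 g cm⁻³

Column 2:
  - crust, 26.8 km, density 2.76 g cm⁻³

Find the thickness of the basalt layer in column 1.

Take the compensation level at the base of the deeper column (depth z_c below the surface of column 1) and equate Σ ρ_i t_i down to z_c; mantle fills any gap and the z_c terms cancel.
Column 1: x×2.83 + 35.9×2.78 + (z_c − 35.9 − x)×3.37
Column 2: 1.88×0 + 26.8×2.76 + (z_c − 1.88 − 26.8)×3.37
The z_c×3.37 term appears on both sides and cancels. Collect the known terms of each column as K = Σ(ρt)_known − 3.37 × (depth of known layers): K_1 = 99.802 − 3.37×35.9 = −21.181; K_2 = 73.968 − 3.37×(1.88 + 26.8) = −22.6836.
Balance: K_1 − x×(3.37 − 2.83) = K_2, so x = (K_1 − K_2)/(3.37 − 2.83) = 1.5026/0.54 = 2.78 km.

2.78 km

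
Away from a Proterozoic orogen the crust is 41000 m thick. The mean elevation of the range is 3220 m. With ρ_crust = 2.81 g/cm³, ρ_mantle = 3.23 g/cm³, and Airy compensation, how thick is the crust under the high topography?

65800 m

Root depth r = h ρ_c / (ρ_m − ρ_c) = 3220 m × 2.81 / 0.42 = 21540 m.
Total thickness = T + h + r = 41000 m + 3220 m + 21540 m = 65800 m.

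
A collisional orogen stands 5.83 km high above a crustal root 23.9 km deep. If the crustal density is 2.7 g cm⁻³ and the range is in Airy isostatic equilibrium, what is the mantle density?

Airy balance: ρ_c h = (ρ_m − ρ_c) r → ρ_m = ρ_c (1 + h/r).
ρ_m = 2.7 × (1 + 5.83 km/23.9 km) = 3.36 g cm⁻³.

3.36 g cm⁻³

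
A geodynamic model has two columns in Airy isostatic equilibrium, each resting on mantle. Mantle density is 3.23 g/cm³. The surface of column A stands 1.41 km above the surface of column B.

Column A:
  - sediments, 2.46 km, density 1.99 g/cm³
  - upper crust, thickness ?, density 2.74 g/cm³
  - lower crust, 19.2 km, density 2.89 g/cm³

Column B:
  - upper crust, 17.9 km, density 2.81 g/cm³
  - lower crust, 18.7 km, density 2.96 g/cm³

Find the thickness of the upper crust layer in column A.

Take the compensation level at the base of the deeper column (depth z_c below the surface of column A) and equate Σ ρ_i t_i down to z_c; mantle fills any gap and the z_c terms cancel.
Column A: 2.46×1.99 + x×2.74 + 19.2×2.89 + (z_c − 21.66 − x)×3.23
Column B: 1.41×0 + 17.9×2.81 + 18.7×2.96 + (z_c − 1.41 − 36.6)×3.23
The z_c×3.23 term appears on both sides and cancels. Collect the known terms of each column as K = Σ(ρt)_known − 3.23 × (depth of known layers): K_A = 60.3834 − 3.23×21.66 = −9.5784; K_B = 105.651 − 3.23×(1.41 + 36.6) = −17.1213.
Balance: K_A − x×(3.23 − 2.74) = K_B, so x = (K_A − K_B)/(3.23 − 2.74) = 7.5429/0.49 = 15.4 km.

15.4 km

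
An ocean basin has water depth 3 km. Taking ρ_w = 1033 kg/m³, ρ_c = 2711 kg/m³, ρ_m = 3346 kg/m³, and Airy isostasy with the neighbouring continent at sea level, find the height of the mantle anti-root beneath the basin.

Isostatic balance requires: replacing crust with seawater at the top is compensated by replacing crust with mantle at the base: d (ρ_c − ρ_w) = a (ρ_m − ρ_c).
a = d (ρ_c − ρ_w)/(ρ_m − ρ_c) = 3 km × 1678/635 = 7.93 km.

7.93 km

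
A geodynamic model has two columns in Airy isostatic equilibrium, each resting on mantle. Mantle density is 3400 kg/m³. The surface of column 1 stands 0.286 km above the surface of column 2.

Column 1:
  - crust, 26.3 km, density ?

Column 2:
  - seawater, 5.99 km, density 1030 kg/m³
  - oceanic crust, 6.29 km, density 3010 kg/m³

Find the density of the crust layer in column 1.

Take the compensation level at the base of the deeper column (depth z_c below the surface of column 1) and equate Σ ρ_i t_i down to z_c; mantle fills any gap and the z_c terms cancel.
Column 1: 26.3×ρ + (z_c − 26.3)×3400
Column 2: 0.286×0 + 5.99×1030 + 6.29×3010 + (z_c − 0.286 − 12.28)×3400
The z_c×3400 term appears on both sides and cancels. Collect the known terms of each column as K = Σ(ρt)_known − 3400 × (depth of known layers): K_1 = 0 − 3400×26.3 = −89420; K_2 = 25102.6 − 3400×(0.286 + 12.28) = −17621.8.
Balance: K_1 + 26.3×ρ = K_2, so ρ = (K_2 − K_1)/26.3 = 71798.2/26.3 = 2730 kg/m³.

2730 kg/m³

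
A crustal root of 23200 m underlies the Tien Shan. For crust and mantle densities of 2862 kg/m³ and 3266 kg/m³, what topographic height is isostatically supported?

3270 m

Equating mass per unit area of the two columns: ρ_c h = (ρ_m − ρ_c) r.
h = r (ρ_m − ρ_c) / ρ_c = 23200 m × (3266 − 2862) / 2862 = 3270 m.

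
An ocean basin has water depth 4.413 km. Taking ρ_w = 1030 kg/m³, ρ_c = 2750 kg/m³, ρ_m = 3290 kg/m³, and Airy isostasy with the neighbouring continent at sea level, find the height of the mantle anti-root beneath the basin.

Balancing pressure at the compensation depth: replacing crust with seawater at the top is compensated by replacing crust with mantle at the base: d (ρ_c − ρ_w) = a (ρ_m − ρ_c).
a = d (ρ_c − ρ_w)/(ρ_m − ρ_c) = 4.413 km × 1720/540 = 14.1 km.

14.1 km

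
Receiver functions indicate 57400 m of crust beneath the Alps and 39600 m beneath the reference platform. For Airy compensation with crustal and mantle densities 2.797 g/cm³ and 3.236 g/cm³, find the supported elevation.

Excess crust Δ = 57400 m − 39600 m = 17800 m, split between elevation h and root r with h + r = Δ.
Airy balance ρ_c h = (ρ_m − ρ_c) r gives r = h ρ_c/(ρ_m − ρ_c), so h (1 + ρ_c/(ρ_m − ρ_c)) = Δ, i.e. h = Δ (ρ_m − ρ_c)/ρ_m.
h = 17800 m × 0.439/3.236 = 2410 m.

2410 m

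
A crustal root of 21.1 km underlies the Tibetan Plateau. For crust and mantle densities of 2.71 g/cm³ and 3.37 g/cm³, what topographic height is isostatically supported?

5.14 km

In Airy isostatic equilibrium: ρ_c h = (ρ_m − ρ_c) r.
h = r (ρ_m − ρ_c) / ρ_c = 21.1 km × (3.37 − 2.71) / 2.71 = 5.14 km.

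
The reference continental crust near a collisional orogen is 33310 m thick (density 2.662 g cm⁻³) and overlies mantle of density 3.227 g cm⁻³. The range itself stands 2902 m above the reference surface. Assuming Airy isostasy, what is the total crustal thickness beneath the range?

49900 m

Root depth r = h ρ_c / (ρ_m − ρ_c) = 2902 m × 2.662 / 0.565 = 13670 m.
Total thickness = T + h + r = 33310 m + 2902 m + 13670 m = 49900 m.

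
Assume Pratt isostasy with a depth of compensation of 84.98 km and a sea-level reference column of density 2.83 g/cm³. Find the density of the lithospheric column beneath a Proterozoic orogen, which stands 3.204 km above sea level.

2.73 g/cm³

Pratt balance: ρ_ref D = ρ (D + h).
ρ = ρ_ref D/(D + h) = 2.83 × 84.98 km/(84.98 km + 3.204 km) = 2.73 g/cm³.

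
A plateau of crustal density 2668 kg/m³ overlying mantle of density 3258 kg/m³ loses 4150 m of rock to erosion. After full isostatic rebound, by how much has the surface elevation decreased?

752 m

Rebound u = e ρ_c/ρ_m = 4150 m × 2668/3258 = 3398 m.
Net surface drop = e − u = 4150 m − 3398 m = e (ρ_m − ρ_c)/ρ_m = 752 m.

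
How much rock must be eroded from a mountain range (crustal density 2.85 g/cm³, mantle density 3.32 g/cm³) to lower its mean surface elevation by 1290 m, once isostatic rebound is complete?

Net drop Δ = e − u = e − e ρ_c/ρ_m = e (ρ_m − ρ_c)/ρ_m.
e = Δ ρ_m/(ρ_m − ρ_c) = 1290 m × 3.32/0.47 = 9110 m.

9110 m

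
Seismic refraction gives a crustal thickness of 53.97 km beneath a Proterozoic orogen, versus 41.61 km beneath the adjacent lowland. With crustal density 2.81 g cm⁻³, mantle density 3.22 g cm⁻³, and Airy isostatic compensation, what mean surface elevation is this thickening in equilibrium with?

Excess crust Δ = 53.97 km − 41.61 km = 12.36 km, split between elevation h and root r with h + r = Δ.
Airy balance ρ_c h = (ρ_m − ρ_c) r gives r = h ρ_c/(ρ_m − ρ_c), so h (1 + ρ_c/(ρ_m − ρ_c)) = Δ, i.e. h = Δ (ρ_m − ρ_c)/ρ_m.
h = 12.36 km × 0.41/3.22 = 1.57 km.

1.57 km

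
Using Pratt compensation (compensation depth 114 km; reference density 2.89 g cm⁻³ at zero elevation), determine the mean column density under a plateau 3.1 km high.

2.81 g cm⁻³

Pratt balance: ρ_ref D = ρ (D + h).
ρ = ρ_ref D/(D + h) = 2.89 × 114 km/(114 km + 3.1 km) = 2.81 g cm⁻³.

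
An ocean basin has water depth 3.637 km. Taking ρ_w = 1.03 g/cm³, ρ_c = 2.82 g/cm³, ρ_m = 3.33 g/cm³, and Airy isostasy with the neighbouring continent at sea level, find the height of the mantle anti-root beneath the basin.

12.8 km

Balancing pressure at the compensation depth: replacing crust with seawater at the top is compensated by replacing crust with mantle at the base: d (ρ_c − ρ_w) = a (ρ_m − ρ_c).
a = d (ρ_c − ρ_w)/(ρ_m − ρ_c) = 3.637 km × 1.79/0.51 = 12.8 km.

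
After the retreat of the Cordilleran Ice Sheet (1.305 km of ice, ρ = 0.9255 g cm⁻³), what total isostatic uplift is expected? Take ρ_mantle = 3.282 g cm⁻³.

Removing the load lets mantle flow back in; uplift u satisfies ρ_ice t = ρ_m u.
u = t ρ_ice/ρ_m = 1.305 km × 0.9255/3.282 = 0.368 km.

0.368 km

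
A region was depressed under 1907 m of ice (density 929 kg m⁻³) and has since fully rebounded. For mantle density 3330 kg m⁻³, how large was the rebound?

532 m

Removing the load lets mantle flow back in; uplift u satisfies ρ_ice t = ρ_m u.
u = t ρ_ice/ρ_m = 1907 m × 929/3330 = 532 m.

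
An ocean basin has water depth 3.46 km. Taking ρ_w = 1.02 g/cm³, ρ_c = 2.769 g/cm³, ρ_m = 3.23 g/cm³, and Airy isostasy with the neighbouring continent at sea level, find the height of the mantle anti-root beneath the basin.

13.1 km

Balancing pressure at the compensation depth: replacing crust with seawater at the top is compensated by replacing crust with mantle at the base: d (ρ_c − ρ_w) = a (ρ_m − ρ_c).
a = d (ρ_c − ρ_w)/(ρ_m − ρ_c) = 3.46 km × 1.749/0.461 = 13.1 km.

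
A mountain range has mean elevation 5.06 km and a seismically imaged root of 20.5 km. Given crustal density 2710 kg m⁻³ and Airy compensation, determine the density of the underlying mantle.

Airy balance: ρ_c h = (ρ_m − ρ_c) r → ρ_m = ρ_c (1 + h/r).
ρ_m = 2710 × (1 + 5.06 km/20.5 km) = 3380 kg m⁻³.

3380 kg m⁻³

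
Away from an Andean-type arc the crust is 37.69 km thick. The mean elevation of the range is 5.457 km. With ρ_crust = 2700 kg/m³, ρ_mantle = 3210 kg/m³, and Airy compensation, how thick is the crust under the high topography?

Root depth r = h ρ_c / (ρ_m − ρ_c) = 5.457 km × 2700 / 510 = 28.89 km.
Total thickness = T + h + r = 37.69 km + 5.457 km + 28.89 km = 72 km.

72 km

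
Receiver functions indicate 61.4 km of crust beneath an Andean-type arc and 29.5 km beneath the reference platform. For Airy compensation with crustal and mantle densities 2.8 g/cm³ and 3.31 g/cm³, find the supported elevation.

4.92 km

Excess crust Δ = 61.4 km − 29.5 km = 31.9 km, split between elevation h and root r with h + r = Δ.
Airy balance ρ_c h = (ρ_m − ρ_c) r gives r = h ρ_c/(ρ_m − ρ_c), so h (1 + ρ_c/(ρ_m − ρ_c)) = Δ, i.e. h = Δ (ρ_m − ρ_c)/ρ_m.
h = 31.9 km × 0.51/3.31 = 4.92 km.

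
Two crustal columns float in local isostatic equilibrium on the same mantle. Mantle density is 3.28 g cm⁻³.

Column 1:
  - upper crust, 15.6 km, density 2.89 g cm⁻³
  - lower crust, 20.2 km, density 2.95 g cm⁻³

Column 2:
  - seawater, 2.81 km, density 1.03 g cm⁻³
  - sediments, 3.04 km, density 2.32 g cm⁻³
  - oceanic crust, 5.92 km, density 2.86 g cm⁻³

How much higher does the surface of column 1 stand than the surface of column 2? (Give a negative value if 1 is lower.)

For any compensation level in the mantle, the mantle terms cancel and isostasy reduces to e = (Σt_1 − Σt_2) − (Σ(ρt)_1 − Σ(ρt)_2) / ρ_m.
Σt_1 = 35.8 km; Σt_2 = 11.77 km; Σ(ρt)_1 = 104.674; Σ(ρt)_2 = 26.8783 (in km·g cm⁻³).
e = (35.8 − 11.77) − (104.674 − 26.8783) / 3.28 = 0.312 km.

0.312 km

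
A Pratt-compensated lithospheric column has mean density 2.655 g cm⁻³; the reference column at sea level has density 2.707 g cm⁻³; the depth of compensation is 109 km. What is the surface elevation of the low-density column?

2.13 km

ρ_ref D = ρ (D + h) → h = D (ρ_ref − ρ)/ρ.
h = 109 km × (2.707 − 2.655)/2.655 = 2.13 km.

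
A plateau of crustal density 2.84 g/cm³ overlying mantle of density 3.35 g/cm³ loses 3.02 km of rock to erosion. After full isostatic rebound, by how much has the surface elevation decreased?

0.46 km

Rebound u = e ρ_c/ρ_m = 3.02 km × 2.84/3.35 = 2.56 km.
Net surface drop = e − u = 3.02 km − 2.56 km = e (ρ_m − ρ_c)/ρ_m = 0.46 km.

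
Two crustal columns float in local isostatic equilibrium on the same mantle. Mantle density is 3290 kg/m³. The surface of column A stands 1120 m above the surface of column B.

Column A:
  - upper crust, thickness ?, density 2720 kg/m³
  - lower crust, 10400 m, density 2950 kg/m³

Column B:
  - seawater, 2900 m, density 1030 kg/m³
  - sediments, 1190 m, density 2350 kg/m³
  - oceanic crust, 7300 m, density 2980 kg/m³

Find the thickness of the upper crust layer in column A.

17700 m

Take the compensation level at the base of the deeper column (depth z_c below the surface of column A) and equate Σ ρ_i t_i down to z_c; mantle fills any gap and the z_c terms cancel.
Column A: x×2720 + 10400×2950 + (z_c − 10400 − x)×3290
Column B: 1120×0 + 2900×1030 + 1190×2350 + 7300×2980 + (z_c − 1120 − 11390)×3290
The z_c×3290 term appears on both sides and cancels. Collect the known terms of each column as K = Σ(ρt)_known − 3290 × (depth of known layers): K_A = 30680000 − 3290×10400 = −3536000; K_B = 27537500 − 3290×(1120 + 11390) = −13620400.
Balance: K_A − x×(3290 − 2720) = K_B, so x = (K_A − K_B)/(3290 − 2720) = 10084400/570 = 17700 m.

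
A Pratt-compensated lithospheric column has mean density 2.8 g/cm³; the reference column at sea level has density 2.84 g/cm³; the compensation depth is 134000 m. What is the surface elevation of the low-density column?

1910 m

ρ_ref D = ρ (D + h) → h = D (ρ_ref − ρ)/ρ.
h = 134000 m × (2.84 − 2.8)/2.8 = 1910 m.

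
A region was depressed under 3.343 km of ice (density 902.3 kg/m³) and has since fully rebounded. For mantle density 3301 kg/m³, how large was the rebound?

0.914 km

Removing the load lets mantle flow back in; uplift u satisfies ρ_ice t = ρ_m u.
u = t ρ_ice/ρ_m = 3.343 km × 902.3/3301 = 0.914 km.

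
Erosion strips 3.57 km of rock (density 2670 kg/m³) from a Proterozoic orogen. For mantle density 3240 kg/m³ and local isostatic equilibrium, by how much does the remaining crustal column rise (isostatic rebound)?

2.94 km

Unloading: uplift u = e ρ_c/ρ_m = 3.57 km × 2670/3240 = 2.94 km.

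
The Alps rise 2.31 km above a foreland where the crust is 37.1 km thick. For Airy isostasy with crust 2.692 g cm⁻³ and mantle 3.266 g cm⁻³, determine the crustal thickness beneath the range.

Root depth r = h ρ_c / (ρ_m − ρ_c) = 2.31 km × 2.692 / 0.574 = 10.83 km.
Total thickness = T + h + r = 37.1 km + 2.31 km + 10.83 km = 50.2 km.

50.2 km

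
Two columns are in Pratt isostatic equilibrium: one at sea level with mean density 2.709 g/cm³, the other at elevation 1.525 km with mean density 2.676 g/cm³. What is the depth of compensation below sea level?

ρ_ref D = ρ (D + h) → D (ρ_ref − ρ) = ρ h.
D = ρ h/(ρ_ref − ρ) = 2.676 × 1.525 km/(2.709 − 2.676) = 124 km.

124 km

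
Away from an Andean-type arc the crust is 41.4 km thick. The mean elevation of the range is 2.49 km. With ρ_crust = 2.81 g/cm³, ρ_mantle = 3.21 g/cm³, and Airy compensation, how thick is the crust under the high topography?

Root depth r = h ρ_c / (ρ_m − ρ_c) = 2.49 km × 2.81 / 0.4 = 17.49 km.
Total thickness = T + h + r = 41.4 km + 2.49 km + 17.49 km = 61.4 km.

61.4 km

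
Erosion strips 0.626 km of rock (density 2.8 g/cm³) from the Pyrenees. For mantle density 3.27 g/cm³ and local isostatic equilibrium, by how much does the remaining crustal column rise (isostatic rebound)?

Unloading: uplift u = e ρ_c/ρ_m = 0.626 km × 2.8/3.27 = 0.536 km.

0.536 km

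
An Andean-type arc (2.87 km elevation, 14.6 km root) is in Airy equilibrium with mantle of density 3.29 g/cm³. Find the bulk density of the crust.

2.75 g/cm³

ρ_c h = (ρ_m − ρ_c) r → ρ_c (h + r) = ρ_m r → ρ_c = ρ_m r / (h + r).
ρ_c = 3.29 × 14.6 km / (2.87 km + 14.6 km) = 2.75 g/cm³.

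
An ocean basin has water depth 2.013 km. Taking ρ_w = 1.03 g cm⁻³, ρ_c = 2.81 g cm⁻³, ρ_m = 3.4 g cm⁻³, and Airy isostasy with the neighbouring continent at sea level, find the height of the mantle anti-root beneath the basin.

6.07 km

Isostatic balance requires: replacing crust with seawater at the top is compensated by replacing crust with mantle at the base: d (ρ_c − ρ_w) = a (ρ_m − ρ_c).
a = d (ρ_c − ρ_w)/(ρ_m − ρ_c) = 2.013 km × 1.78/0.59 = 6.07 km.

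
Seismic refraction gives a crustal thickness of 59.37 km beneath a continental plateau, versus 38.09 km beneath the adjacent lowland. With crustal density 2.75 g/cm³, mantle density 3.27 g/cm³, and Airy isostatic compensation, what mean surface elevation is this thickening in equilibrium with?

Excess crust Δ = 59.37 km − 38.09 km = 21.28 km, split between elevation h and root r with h + r = Δ.
Airy balance ρ_c h = (ρ_m − ρ_c) r gives r = h ρ_c/(ρ_m − ρ_c), so h (1 + ρ_c/(ρ_m − ρ_c)) = Δ, i.e. h = Δ (ρ_m − ρ_c)/ρ_m.
h = 21.28 km × 0.52/3.27 = 3.38 km.

3.38 km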